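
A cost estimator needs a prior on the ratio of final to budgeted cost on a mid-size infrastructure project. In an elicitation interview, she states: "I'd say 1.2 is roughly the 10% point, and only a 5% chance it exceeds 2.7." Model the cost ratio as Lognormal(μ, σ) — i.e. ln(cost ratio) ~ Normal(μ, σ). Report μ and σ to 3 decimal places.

If T ~ Lognormal(μ,σ) then ln T ~ Normal(μ,σ), so the p-quantile of ln T is μ + z_p·σ.
ln(1.2) = 0.1823 and ln(2.7) = 0.9933; z_{0.1} = -1.282, z_{0.95} = 1.645.
σ = (0.9933 − 0.1823)/(1.645 − (-1.282)) = 0.277.
μ = 0.1823 − (-1.282)·0.277 = 0.537.

μ ≈ 0.537, σ ≈ 0.277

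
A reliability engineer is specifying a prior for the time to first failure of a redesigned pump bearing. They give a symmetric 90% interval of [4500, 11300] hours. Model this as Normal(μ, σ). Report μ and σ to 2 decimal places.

μ = 7900.00, σ = 2067.05

A symmetric 90% interval runs μ ± z·σ with z = 1.645.
Half-width = 3400, so σ = 3400/1.645 = 2067.05.
μ is the interval midpoint, 7900.00.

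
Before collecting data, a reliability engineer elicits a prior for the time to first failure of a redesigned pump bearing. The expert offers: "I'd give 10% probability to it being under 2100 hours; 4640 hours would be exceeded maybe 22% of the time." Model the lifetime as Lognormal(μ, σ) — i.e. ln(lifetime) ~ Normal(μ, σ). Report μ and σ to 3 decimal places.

μ ≈ 8.144, σ ≈ 0.386

If T ~ Lognormal(μ,σ) then ln T ~ Normal(μ,σ), so the p-quantile of ln T is μ + z_p·σ.
ln(2100) = 7.65 and ln(4640) = 8.442; z_{0.1} = -1.282, z_{0.78} = 0.7722.
σ = (8.442 − 7.65)/(0.7722 − (-1.282)) = 0.386.
μ = 7.65 − (-1.282)·0.386 = 8.144.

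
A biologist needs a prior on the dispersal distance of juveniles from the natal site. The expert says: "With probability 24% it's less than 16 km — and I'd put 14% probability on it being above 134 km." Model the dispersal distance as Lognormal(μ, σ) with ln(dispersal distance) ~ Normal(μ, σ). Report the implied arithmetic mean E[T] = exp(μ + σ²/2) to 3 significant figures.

If T ~ Lognormal(μ,σ) then ln T ~ Normal(μ,σ), so the p-quantile of ln T is μ + z_p·σ.
ln(16) = 2.773 and ln(134) = 4.898; z_{0.24} = -0.7063, z_{0.86} = 1.08.
σ = (4.898 − 2.773)/(1.08 − (-0.7063)) = 1.190.
μ = 2.773 − (-0.7063)·1.190 = 3.613.
E[T] = exp(μ + σ²/2) = exp(3.613 + 0.7075) = 75.2 km.

E[T] ≈ 75.2 km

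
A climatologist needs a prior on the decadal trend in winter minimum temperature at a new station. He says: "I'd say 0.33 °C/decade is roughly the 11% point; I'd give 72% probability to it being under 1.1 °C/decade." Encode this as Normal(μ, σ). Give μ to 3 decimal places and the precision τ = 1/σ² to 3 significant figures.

The p-quantile of Normal(μ,σ) is μ + z_p·σ, with z_{0.11} = -1.227 and z_{0.72} = 0.5828.
Eliminate σ: μ = (z₂·x₁ − z₁·x₂)/(z₂ − z₁) = (0.5828·0.33 − (-1.227)·1.1)/1.809 = 0.852.
Then σ = (x₂ − x₁)/(z₂ − z₁) = (1.1 − 0.33)/1.809 = 0.426.
Precision τ = 1/σ² = 1/0.4256² = 5.52.

μ = 0.852, τ = 5.52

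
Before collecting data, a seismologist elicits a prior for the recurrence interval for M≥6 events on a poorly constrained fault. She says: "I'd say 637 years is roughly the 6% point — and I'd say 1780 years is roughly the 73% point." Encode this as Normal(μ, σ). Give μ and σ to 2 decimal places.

For Normal(μ,σ), the p-quantile is μ + z_p·σ. Here z_{0.06} = -1.555, z_{0.73} = 0.6128.
So 637 = μ − 1.555σ and 1780 = μ + 0.6128σ.
Subtracting: σ = (1780 − 637)/(0.6128 − (-1.555)) = 527.31.
Then μ = 637 − (-1.555)·527.31 = 1456.85.

μ = 1456.85, σ = 527.31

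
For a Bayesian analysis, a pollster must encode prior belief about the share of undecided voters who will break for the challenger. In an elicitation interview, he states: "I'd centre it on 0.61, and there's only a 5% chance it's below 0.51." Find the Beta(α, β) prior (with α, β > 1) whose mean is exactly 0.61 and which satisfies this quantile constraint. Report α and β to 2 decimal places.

With mean 0.61 fixed, write α = 0.61s, β = 0.39s where s = α+β.
Need P(θ < 0.51) = 0.05 under Beta(0.61s, 0.39s). Normal approximation: (q−m)/√(m(1−m)/s) ≈ z_{0.05} = -1.64, so s ≈ 0.61·0.39·(-1.64)²/(0.51−0.61)² = 64.4.
At s = 64.4: P(θ<0.51) ≈ 0.052. Adjusting to match 0.05 gives s ≈ 65.98.
So α = 0.61·65.98 ≈ 40.25, β = 0.39·65.98 ≈ 25.73.

α ≈ 40.25, β ≈ 25.73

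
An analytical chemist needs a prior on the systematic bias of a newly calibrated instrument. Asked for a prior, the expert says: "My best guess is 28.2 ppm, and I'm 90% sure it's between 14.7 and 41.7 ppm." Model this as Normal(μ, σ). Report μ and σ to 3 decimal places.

μ = 28.200, σ = 8.207

A symmetric 90% interval runs μ ± z·σ with z = 1.645.
Half-width = 13.5, so σ = 13.5/1.645 = 8.207.
μ is the stated best guess, 28.200.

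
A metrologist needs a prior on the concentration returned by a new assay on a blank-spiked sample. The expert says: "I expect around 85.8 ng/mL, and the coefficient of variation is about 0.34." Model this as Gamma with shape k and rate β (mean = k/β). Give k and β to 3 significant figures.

For Gamma(k, rate β): mean = k/β, variance = k/β², so CV = 1/√k.
CV = 0.34, hence k = 1/CV² = 8.65.
Then β = k/mean = 8.65/85.8 = 0.101.

k ≈ 8.65, β ≈ 0.101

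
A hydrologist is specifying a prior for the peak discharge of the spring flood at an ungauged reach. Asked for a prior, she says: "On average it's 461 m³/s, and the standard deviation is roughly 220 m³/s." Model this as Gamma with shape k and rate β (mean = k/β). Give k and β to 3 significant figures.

k ≈ 4.39, β ≈ 0.00952

For Gamma(k, rate β): mean = k/β, variance = k/β², so CV = 1/√k.
CV = SD/mean = 220/461 = 0.4772, hence k = 1/CV² = 4.39.
Then β = k/mean = 4.39/461 = 0.00952.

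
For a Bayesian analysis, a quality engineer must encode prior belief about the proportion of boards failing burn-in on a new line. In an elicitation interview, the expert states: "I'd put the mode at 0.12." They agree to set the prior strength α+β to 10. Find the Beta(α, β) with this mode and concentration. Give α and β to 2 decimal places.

α = 1.96, β = 8.04

For α,β > 1 the Beta mode is (α−1)/(α+β−2). With α+β = 10, the mode is (α−1)/8.
Set (α−1)/8 = 0.12 → α = 1 + 0.12·8 = 1.96.
β = 10 − α = 8.04.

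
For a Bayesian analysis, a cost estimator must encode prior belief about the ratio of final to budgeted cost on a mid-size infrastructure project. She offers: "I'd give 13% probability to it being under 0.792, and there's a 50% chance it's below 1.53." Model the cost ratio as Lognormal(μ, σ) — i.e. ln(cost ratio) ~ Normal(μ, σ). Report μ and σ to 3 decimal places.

If T ~ Lognormal(μ,σ) then ln T ~ Normal(μ,σ), so the p-quantile of ln T is μ + z_p·σ.
ln(0.792) = -0.2332 and ln(1.53) = 0.4253; z_{0.13} = -1.126, z_{0.5} = 0.
σ = (0.4253 − -0.2332)/(0 − (-1.126)) = 0.585.
μ = -0.2332 − (-1.126)·0.585 = 0.425.

μ ≈ 0.425, σ ≈ 0.585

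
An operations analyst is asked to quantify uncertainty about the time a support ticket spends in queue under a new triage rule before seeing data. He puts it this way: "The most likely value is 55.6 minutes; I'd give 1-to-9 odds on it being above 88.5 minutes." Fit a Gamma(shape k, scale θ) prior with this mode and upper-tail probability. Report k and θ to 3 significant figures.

k ≈ 9.69, θ ≈ 6.4

Gamma(k,θ) with k>1 has mode (k−1)θ, so θ = 55.6/(k−1).
Need P(X < 88.5) = 0.9 with θ tied to k this way. Start at k = 2, θ = 55.6: P(X<88.5) ≈ 0.472.
Too low — raise k to concentrate. Iterating converges to k ≈ 9.69.
Then θ = 55.6/(9.69−1) ≈ 6.4.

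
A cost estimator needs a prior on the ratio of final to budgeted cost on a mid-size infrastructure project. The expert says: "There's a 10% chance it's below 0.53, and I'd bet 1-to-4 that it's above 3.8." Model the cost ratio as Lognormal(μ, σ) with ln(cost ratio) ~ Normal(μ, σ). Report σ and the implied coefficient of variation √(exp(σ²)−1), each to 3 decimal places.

σ ≈ 0.928, CV ≈ 1.168

If T ~ Lognormal(μ,σ) then ln T ~ Normal(μ,σ), so the p-quantile of ln T is μ + z_p·σ.
ln(0.53) = -0.6349 and ln(3.8) = 1.335; z_{0.1} = -1.282, z_{0.8} = 0.8416.
σ = (1.335 − -0.6349)/(0.8416 − (-1.282)) = 0.928.
μ = -0.6349 − (-1.282)·0.928 = 0.554.
CV = √(exp(σ²)−1) = √(exp(0.8608)−1) = 1.168.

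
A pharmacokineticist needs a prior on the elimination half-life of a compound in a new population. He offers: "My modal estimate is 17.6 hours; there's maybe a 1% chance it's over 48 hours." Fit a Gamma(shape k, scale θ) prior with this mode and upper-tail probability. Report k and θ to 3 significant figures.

Gamma(k,θ) with k>1 has mode (k−1)θ, so θ = 17.6/(k−1).
Need P(X < 48) = 0.99 with θ tied to k this way. Start at k = 2, θ = 17.6: P(X<48) ≈ 0.756.
Too low — raise k to concentrate. Iterating converges to k ≈ 5.57.
Then θ = 17.6/(5.57−1) ≈ 3.85.

k ≈ 5.57, θ ≈ 3.85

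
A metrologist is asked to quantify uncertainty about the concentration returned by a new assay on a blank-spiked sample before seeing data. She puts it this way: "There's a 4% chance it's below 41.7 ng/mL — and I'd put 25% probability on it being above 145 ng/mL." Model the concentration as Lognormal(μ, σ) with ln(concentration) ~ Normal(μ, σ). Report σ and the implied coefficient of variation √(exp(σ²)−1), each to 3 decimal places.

σ ≈ 0.514, CV ≈ 0.550

If T ~ Lognormal(μ,σ) then ln T ~ Normal(μ,σ), so the p-quantile of ln T is μ + z_p·σ.
ln(41.7) = 3.731 and ln(145) = 4.977; z_{0.04} = -1.751, z_{0.75} = 0.6745.
σ = (4.977 − 3.731)/(0.6745 − (-1.751)) = 0.514.
μ = 3.731 − (-1.751)·0.514 = 4.630.
CV = √(exp(σ²)−1) = √(exp(0.2641)−1) = 0.550.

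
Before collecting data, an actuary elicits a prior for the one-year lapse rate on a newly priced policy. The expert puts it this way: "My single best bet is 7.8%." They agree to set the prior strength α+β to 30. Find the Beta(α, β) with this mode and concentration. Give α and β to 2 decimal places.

α = 3.18, β = 26.82

For α,β > 1 the Beta mode is (α−1)/(α+β−2). With α+β = 30, the mode is (α−1)/28.
Set (α−1)/28 = 0.078 → α = 1 + 0.078·28 = 3.18.
β = 30 − α = 26.82.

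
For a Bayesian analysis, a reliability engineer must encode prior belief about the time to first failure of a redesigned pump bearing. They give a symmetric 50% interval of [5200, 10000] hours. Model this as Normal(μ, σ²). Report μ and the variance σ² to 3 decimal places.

A symmetric 50% interval runs μ ± z·σ with z = 0.6745.
Half-width = 2400, so σ = 2400/0.6745 = 3558.2453 and σ² = 12661109.789.
μ is the interval midpoint, 7600.000.

μ = 7600.000, σ² = 12661109.789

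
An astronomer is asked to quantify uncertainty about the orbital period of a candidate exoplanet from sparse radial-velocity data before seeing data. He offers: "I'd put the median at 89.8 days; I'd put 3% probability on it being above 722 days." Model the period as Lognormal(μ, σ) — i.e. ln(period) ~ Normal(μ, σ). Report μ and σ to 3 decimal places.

μ ≈ 4.498, σ ≈ 1.108

If T ~ Lognormal(μ,σ) then ln T ~ Normal(μ,σ), so the p-quantile of ln T is μ + z_p·σ.
ln(89.8) = 4.498 and ln(722) = 6.582; z_{0.5} = 0, z_{0.97} = 1.881.
σ = (6.582 − 4.498)/(1.881 − (0)) = 1.108.
μ = 4.498 − (0)·1.108 = 4.498.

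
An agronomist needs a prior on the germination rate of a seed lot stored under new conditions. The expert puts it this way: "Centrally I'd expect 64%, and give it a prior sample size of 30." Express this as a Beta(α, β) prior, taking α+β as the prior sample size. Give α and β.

Under the effective-sample-size interpretation, Beta(α, β) has prior mean α/(α+β) and prior sample size α+β.
So α+β = 30 and α/(α+β) = 0.64, giving α = 0.64·30 = 19.2 and β = 30 − 19.2 = 10.8.

α = 19.2, β = 10.8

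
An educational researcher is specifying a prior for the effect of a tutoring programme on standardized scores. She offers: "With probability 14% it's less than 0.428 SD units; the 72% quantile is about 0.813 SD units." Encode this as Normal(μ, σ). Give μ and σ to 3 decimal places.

μ = 0.678, σ = 0.231

For Normal(μ,σ), the p-quantile is μ + z_p·σ. Here z_{0.14} = -1.08, z_{0.72} = 0.5828.
So 0.428 = μ − 1.08σ and 0.813 = μ + 0.5828σ.
Subtracting: σ = (0.813 − 0.428)/(0.5828 − (-1.08)) = 0.231.
Then μ = 0.428 − (-1.08)·0.231 = 0.678.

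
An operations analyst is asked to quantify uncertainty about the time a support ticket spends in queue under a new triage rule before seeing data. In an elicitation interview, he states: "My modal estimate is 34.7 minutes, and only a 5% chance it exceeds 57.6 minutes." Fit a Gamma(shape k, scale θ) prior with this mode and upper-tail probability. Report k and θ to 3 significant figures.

Gamma(k,θ) with k>1 has mode (k−1)θ, so θ = 34.7/(k−1).
Need P(X < 57.6) = 0.95 with θ tied to k this way. Start at k = 2, θ = 34.7: P(X<57.6) ≈ 0.494.
Too low — raise k to concentrate. Iterating converges to k ≈ 11.9.
Then θ = 34.7/(11.9−1) ≈ 3.19.

k ≈ 11.9, θ ≈ 3.19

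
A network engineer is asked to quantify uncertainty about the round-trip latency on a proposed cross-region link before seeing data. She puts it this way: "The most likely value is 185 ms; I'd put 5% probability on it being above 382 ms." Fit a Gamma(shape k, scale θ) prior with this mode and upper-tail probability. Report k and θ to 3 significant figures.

Gamma(k,θ) with k>1 has mode (k−1)θ, so θ = 185/(k−1).
Need P(X < 382) = 0.95 with θ tied to k this way. Start at k = 2, θ = 185: P(X<382) ≈ 0.611.
Too low — raise k to concentrate. Iterating converges to k ≈ 6.26.
Then θ = 185/(6.26−1) ≈ 35.2.

k ≈ 6.26, θ ≈ 35.2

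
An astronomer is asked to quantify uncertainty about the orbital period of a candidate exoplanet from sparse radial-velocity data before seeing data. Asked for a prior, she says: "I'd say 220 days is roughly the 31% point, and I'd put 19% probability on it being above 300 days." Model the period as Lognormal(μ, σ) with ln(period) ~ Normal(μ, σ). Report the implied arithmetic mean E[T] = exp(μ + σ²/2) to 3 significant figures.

If T ~ Lognormal(μ,σ) then ln T ~ Normal(μ,σ), so the p-quantile of ln T is μ + z_p·σ.
ln(220) = 5.394 and ln(300) = 5.704; z_{0.31} = -0.4959, z_{0.81} = 0.8779.
σ = (5.704 − 5.394)/(0.8779 − (-0.4959)) = 0.226.
μ = 5.394 − (-0.4959)·0.226 = 5.506.
E[T] = exp(μ + σ²/2) = exp(5.506 + 0.0255) = 252 days.

E[T] ≈ 252 days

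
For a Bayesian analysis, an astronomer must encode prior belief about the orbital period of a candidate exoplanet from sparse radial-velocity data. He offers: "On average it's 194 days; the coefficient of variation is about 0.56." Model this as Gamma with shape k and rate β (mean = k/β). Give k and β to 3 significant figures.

k ≈ 3.19, β ≈ 0.0164

For Gamma(k, rate β): mean = k/β, variance = k/β², so CV = 1/√k.
CV = 0.56, hence k = 1/CV² = 3.19.
Then β = k/mean = 3.19/194 = 0.0164.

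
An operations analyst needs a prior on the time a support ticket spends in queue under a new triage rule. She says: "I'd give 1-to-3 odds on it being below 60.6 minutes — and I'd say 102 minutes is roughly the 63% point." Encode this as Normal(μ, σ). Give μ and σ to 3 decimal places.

μ = 88.348, σ = 41.139

The p-quantile of Normal(μ,σ) is μ + z_p·σ, with z_{0.25} = -0.6745 and z_{0.63} = 0.3319.
Eliminate σ: μ = (z₂·x₁ − z₁·x₂)/(z₂ − z₁) = (0.3319·60.6 − (-0.6745)·102)/1.006 = 88.348.
Then σ = (x₂ − x₁)/(z₂ − z₁) = (102 − 60.6)/1.006 = 41.139.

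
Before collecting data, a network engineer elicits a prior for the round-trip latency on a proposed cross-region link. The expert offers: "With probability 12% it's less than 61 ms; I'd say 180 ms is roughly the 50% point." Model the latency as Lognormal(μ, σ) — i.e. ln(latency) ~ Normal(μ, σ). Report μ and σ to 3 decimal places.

If T ~ Lognormal(μ,σ) then ln T ~ Normal(μ,σ), so the p-quantile of ln T is μ + z_p·σ.
ln(61) = 4.111 and ln(180) = 5.193; z_{0.12} = -1.175, z_{0.5} = 0.
σ = (5.193 − 4.111)/(0 − (-1.175)) = 0.921.
μ = 4.111 − (-1.175)·0.921 = 5.193.

μ ≈ 5.193, σ ≈ 0.921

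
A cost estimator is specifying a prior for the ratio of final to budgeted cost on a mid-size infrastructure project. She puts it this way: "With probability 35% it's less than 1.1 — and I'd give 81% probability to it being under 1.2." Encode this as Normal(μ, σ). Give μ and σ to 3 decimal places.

The p-quantile of Normal(μ,σ) is μ + z_p·σ, with z_{0.35} = -0.3853 and z_{0.81} = 0.8779.
Eliminate σ: μ = (z₂·x₁ − z₁·x₂)/(z₂ − z₁) = (0.8779·1.1 − (-0.3853)·1.2)/1.263 = 1.131.
Then σ = (x₂ − x₁)/(z₂ − z₁) = (1.2 − 1.1)/1.263 = 0.079.

μ = 1.131, σ = 0.079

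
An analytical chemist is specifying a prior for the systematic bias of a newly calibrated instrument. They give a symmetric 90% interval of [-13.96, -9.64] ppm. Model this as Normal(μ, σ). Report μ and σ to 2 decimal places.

A symmetric 90% interval runs μ ± z·σ with z = 1.645.
Half-width = 2.16, so σ = 2.16/1.645 = 1.31.
μ is the interval midpoint, -11.80.

μ = -11.80, σ = 1.31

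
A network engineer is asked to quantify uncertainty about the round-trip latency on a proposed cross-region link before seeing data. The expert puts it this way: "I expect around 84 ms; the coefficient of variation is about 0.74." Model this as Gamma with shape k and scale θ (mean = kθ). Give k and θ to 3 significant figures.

For Gamma(k, scale θ): mean = kθ, variance = kθ², so CV = 1/√k.
CV = 0.74, hence k = 1/CV² = 1.83.
Then θ = mean/k = 84/1.83 = 46.

k ≈ 1.83, θ ≈ 46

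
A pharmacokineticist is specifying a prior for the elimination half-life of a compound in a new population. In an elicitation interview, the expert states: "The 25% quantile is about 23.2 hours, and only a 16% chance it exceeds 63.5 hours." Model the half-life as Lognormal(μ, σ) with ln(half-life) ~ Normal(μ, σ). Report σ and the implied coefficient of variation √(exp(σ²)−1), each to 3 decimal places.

σ ≈ 0.603, CV ≈ 0.663

If T ~ Lognormal(μ,σ) then ln T ~ Normal(μ,σ), so the p-quantile of ln T is μ + z_p·σ.
ln(23.2) = 3.144 and ln(63.5) = 4.151; z_{0.25} = -0.6745, z_{0.84} = 0.9945.
σ = (4.151 − 3.144)/(0.9945 − (-0.6745)) = 0.603.
μ = 3.144 − (-0.6745)·0.603 = 3.551.
CV = √(exp(σ²)−1) = √(exp(0.3640)−1) = 0.663.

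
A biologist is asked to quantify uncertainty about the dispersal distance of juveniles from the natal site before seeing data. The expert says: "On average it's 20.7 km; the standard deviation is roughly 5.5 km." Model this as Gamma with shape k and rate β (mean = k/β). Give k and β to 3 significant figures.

k ≈ 14.2, β ≈ 0.684

For Gamma(k, rate β): mean = k/β, variance = k/β², so CV = 1/√k.
CV = SD/mean = 5.5/20.7 = 0.2657, hence k = 1/CV² = 14.2.
Then β = k/mean = 14.2/20.7 = 0.684.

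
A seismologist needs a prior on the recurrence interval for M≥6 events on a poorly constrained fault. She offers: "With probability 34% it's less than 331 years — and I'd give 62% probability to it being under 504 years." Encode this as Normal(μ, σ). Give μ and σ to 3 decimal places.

The p-quantile of Normal(μ,σ) is μ + z_p·σ, with z_{0.34} = -0.4125 and z_{0.62} = 0.3055.
Eliminate σ: μ = (z₂·x₁ − z₁·x₂)/(z₂ − z₁) = (0.3055·331 − (-0.4125)·504)/0.7179 = 430.390.
Then σ = (x₂ − x₁)/(z₂ − z₁) = (504 − 331)/0.7179 = 240.966.

μ = 430.390, σ = 240.966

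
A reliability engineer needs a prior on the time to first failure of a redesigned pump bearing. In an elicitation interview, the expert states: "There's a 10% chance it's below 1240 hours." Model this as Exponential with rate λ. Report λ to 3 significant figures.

λ ≈ 8.5e-05

P(T < 1240.0) = 1 − e^(−λ·1240.0) = 0.1, so λ = −ln(1−0.1)/1240.0 = −ln(0.9)/1240.0 = 8.5e-05.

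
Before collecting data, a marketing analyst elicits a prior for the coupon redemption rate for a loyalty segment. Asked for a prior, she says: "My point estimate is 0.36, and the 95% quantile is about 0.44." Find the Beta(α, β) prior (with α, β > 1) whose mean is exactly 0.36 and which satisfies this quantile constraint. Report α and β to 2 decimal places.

With mean 0.36 fixed, write α = 0.36s, β = 0.64s where s = α+β.
Need P(θ < 0.44) = 0.95 under Beta(0.36s, 0.64s). Normal approximation: (q−m)/√(m(1−m)/s) ≈ z_{0.95} = 1.64, so s ≈ 0.36·0.64·(1.64)²/(0.44−0.36)² = 97.4.
At s = 97.4: P(θ<0.44) ≈ 0.947. Adjusting to match 0.95 gives s ≈ 100.45.
So α = 0.36·100.45 ≈ 36.16, β = 0.64·100.45 ≈ 64.29.

α ≈ 36.16, β ≈ 64.29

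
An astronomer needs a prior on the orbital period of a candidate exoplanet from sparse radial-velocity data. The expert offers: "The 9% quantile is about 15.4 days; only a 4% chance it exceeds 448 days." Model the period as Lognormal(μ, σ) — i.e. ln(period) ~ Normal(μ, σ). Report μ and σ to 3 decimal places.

If T ~ Lognormal(μ,σ) then ln T ~ Normal(μ,σ), so the p-quantile of ln T is μ + z_p·σ.
ln(15.4) = 2.734 and ln(448) = 6.105; z_{0.09} = -1.341, z_{0.96} = 1.751.
σ = (6.105 − 2.734)/(1.751 − (-1.341)) = 1.090.
μ = 2.734 − (-1.341)·1.090 = 4.196.

μ ≈ 4.196, σ ≈ 1.090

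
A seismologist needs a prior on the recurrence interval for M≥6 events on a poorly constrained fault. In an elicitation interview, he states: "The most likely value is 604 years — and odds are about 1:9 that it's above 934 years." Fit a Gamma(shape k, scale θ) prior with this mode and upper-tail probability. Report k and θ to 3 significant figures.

Gamma(k,θ) with k>1 has mode (k−1)θ, so θ = 604/(k−1).
Need P(X < 934) = 0.9 with θ tied to k this way. Start at k = 2, θ = 604: P(X<934) ≈ 0.458.
Too low — raise k to concentrate. Iterating converges to k ≈ 10.8.
Then θ = 604/(10.8−1) ≈ 61.4.

k ≈ 10.8, θ ≈ 61.4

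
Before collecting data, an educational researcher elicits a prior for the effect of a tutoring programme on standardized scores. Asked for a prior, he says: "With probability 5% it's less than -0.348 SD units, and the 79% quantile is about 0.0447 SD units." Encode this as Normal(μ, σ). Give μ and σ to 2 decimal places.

μ = -0.08, σ = 0.16

The p-quantile of Normal(μ,σ) is μ + z_p·σ, with z_{0.05} = -1.645 and z_{0.79} = 0.8064.
Eliminate σ: μ = (z₂·x₁ − z₁·x₂)/(z₂ − z₁) = (0.8064·-0.348 − (-1.645)·0.0447)/2.451 = -0.08.
Then σ = (x₂ − x₁)/(z₂ − z₁) = (0.0447 − -0.348)/2.451 = 0.16.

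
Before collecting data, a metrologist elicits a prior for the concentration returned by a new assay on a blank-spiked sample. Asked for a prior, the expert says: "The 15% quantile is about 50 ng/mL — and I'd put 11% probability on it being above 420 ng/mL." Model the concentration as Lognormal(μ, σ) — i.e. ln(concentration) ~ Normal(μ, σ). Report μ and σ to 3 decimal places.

If T ~ Lognormal(μ,σ) then ln T ~ Normal(μ,σ), so the p-quantile of ln T is μ + z_p·σ.
ln(50) = 3.912 and ln(420) = 6.04; z_{0.15} = -1.036, z_{0.89} = 1.227.
σ = (6.04 − 3.912)/(1.227 − (-1.036)) = 0.940.
μ = 3.912 − (-1.036)·0.940 = 4.887.

μ ≈ 4.887, σ ≈ 0.940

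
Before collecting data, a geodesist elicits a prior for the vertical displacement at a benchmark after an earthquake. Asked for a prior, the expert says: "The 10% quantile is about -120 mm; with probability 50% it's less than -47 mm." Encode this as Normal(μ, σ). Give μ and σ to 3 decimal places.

μ = -47.000, σ = 56.962

The p-quantile of Normal(μ,σ) is μ + z_p·σ, with z_{0.1} = -1.282 and z_{0.5} = 0.
Eliminate σ: μ = (z₂·x₁ − z₁·x₂)/(z₂ − z₁) = (0·-120 − (-1.282)·-47)/1.282 = -47.000.
Then σ = (x₂ − x₁)/(z₂ − z₁) = (-47 − -120)/1.282 = 56.962.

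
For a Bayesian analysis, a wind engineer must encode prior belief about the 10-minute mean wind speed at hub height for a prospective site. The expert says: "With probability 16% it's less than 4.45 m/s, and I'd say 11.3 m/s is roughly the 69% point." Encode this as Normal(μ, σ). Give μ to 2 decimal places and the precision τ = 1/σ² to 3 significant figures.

For Normal(μ,σ), the p-quantile is μ + z_p·σ. Here z_{0.16} = -0.9945, z_{0.69} = 0.4959.
So 4.45 = μ − 0.9945σ and 11.3 = μ + 0.4959σ.
Subtracting: σ = (11.3 − 4.45)/(0.4959 − (-0.9945)) = 4.60.
Then μ = 4.45 − (-0.9945)·4.60 = 9.02.
Precision τ = 1/σ² = 1/4.596² = 0.0473.

μ = 9.02, τ = 0.0473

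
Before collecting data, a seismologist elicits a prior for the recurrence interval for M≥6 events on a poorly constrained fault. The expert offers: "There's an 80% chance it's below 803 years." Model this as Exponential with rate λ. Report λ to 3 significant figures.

λ ≈ 0.002

P(T < 803.0) = 1 − e^(−λ·803.0) = 0.8, so λ = −ln(1−0.8)/803.0 = −ln(0.2)/803.0 = 0.002.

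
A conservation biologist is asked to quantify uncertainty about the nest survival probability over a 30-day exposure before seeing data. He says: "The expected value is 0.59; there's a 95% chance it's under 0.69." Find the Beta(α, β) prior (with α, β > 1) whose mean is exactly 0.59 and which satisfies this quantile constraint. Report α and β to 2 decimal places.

α ≈ 36.84, β ≈ 25.60

With mean 0.59 fixed, write α = 0.59s, β = 0.41s where s = α+β.
Need P(θ < 0.69) = 0.95 under Beta(0.59s, 0.41s). Normal approximation: (q−m)/√(m(1−m)/s) ≈ z_{0.95} = 1.64, so s ≈ 0.59·0.41·(1.64)²/(0.69−0.59)² = 65.4.
At s = 65.4: P(θ<0.69) ≈ 0.954. Adjusting to match 0.95 gives s ≈ 62.44.
So α = 0.59·62.44 ≈ 36.84, β = 0.41·62.44 ≈ 25.60.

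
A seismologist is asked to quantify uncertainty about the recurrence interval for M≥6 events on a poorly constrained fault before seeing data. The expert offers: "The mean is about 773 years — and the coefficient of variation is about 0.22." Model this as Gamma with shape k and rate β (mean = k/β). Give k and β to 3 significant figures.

For Gamma(k, rate β): mean = k/β, variance = k/β², so CV = 1/√k.
CV = 0.22, hence k = 1/CV² = 20.7.
Then β = k/mean = 20.7/773 = 0.0267.

k ≈ 20.7, β ≈ 0.0267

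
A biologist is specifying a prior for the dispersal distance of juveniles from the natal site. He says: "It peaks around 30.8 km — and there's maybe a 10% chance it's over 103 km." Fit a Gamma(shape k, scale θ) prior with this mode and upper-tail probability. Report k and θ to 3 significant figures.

Gamma(k,θ) with k>1 has mode (k−1)θ, so θ = 30.8/(k−1).
Need P(X < 103) = 0.9 with θ tied to k this way. Start at k = 2, θ = 30.8: P(X<103) ≈ 0.847.
Too low — raise k to concentrate. Iterating converges to k ≈ 2.29.
Then θ = 30.8/(2.29−1) ≈ 23.9.

k ≈ 2.29, θ ≈ 23.9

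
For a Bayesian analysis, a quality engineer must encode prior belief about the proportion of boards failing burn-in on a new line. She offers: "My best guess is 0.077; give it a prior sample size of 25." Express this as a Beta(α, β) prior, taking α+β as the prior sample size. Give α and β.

α = 1.925, β = 23.075

Under the effective-sample-size interpretation, Beta(α, β) has prior mean α/(α+β) and prior sample size α+β.
So α+β = 25 and α/(α+β) = 0.077, giving α = 0.077·25 = 1.925 and β = 25 − 1.925 = 23.075.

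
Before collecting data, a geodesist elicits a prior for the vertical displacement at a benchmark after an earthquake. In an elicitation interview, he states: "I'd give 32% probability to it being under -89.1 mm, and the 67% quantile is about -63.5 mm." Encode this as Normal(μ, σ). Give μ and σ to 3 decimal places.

μ = -75.908, σ = 28.206

For Normal(μ,σ), the p-quantile is μ + z_p·σ. Here z_{0.32} = -0.4677, z_{0.67} = 0.4399.
So -89.1 = μ − 0.4677σ and -63.5 = μ + 0.4399σ.
Subtracting: σ = (-63.5 − -89.1)/(0.4399 − (-0.4677)) = 28.206.
Then μ = -89.1 − (-0.4677)·28.206 = -75.908.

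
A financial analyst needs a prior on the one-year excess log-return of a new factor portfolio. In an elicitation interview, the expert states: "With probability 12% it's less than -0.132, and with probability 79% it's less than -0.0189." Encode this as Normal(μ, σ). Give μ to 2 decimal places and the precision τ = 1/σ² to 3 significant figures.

μ = -0.06, τ = 307

The p-quantile of Normal(μ,σ) is μ + z_p·σ, with z_{0.12} = -1.175 and z_{0.79} = 0.8064.
Eliminate σ: μ = (z₂·x₁ − z₁·x₂)/(z₂ − z₁) = (0.8064·-0.132 − (-1.175)·-0.0189)/1.981 = -0.06.
Then σ = (x₂ − x₁)/(z₂ − z₁) = (-0.0189 − -0.132)/1.981 = 0.06.
Precision τ = 1/σ² = 1/0.05708² = 307.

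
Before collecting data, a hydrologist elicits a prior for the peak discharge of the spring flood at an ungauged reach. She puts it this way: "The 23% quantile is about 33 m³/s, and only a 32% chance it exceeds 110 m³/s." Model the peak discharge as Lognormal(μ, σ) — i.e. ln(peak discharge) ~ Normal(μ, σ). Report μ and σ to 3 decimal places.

If T ~ Lognormal(μ,σ) then ln T ~ Normal(μ,σ), so the p-quantile of ln T is μ + z_p·σ.
ln(33) = 3.497 and ln(110) = 4.7; z_{0.23} = -0.7388, z_{0.68} = 0.4677.
σ = (4.7 − 3.497)/(0.4677 − (-0.7388)) = 0.998.
μ = 3.497 − (-0.7388)·0.998 = 4.234.

μ ≈ 4.234, σ ≈ 0.998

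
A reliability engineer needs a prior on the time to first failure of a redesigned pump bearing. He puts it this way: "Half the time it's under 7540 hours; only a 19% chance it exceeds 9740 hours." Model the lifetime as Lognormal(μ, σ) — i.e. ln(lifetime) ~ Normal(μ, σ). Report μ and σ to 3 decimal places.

If T ~ Lognormal(μ,σ) then ln T ~ Normal(μ,σ), so the p-quantile of ln T is μ + z_p·σ.
ln(7540) = 8.928 and ln(9740) = 9.184; z_{0.5} = 0, z_{0.81} = 0.8779.
σ = (9.184 − 8.928)/(0.8779 − (0)) = 0.292.
μ = 8.928 − (0)·0.292 = 8.928.

μ ≈ 8.928, σ ≈ 0.292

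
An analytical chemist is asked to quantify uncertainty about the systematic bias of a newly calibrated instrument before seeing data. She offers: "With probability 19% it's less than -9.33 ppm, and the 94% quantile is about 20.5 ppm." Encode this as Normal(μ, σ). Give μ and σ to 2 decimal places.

The p-quantile of Normal(μ,σ) is μ + z_p·σ, with z_{0.19} = -0.8779 and z_{0.94} = 1.555.
Eliminate σ: μ = (z₂·x₁ − z₁·x₂)/(z₂ − z₁) = (1.555·-9.33 − (-0.8779)·20.5)/2.433 = 1.43.
Then σ = (x₂ − x₁)/(z₂ − z₁) = (20.5 − -9.33)/2.433 = 12.26.

μ = 1.43, σ = 12.26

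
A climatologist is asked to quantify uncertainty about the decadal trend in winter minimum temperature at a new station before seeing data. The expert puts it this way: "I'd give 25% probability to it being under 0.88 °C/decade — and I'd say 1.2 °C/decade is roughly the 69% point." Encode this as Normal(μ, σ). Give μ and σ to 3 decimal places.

For Normal(μ,σ), the p-quantile is μ + z_p·σ. Here z_{0.25} = -0.6745, z_{0.69} = 0.4959.
So 0.88 = μ − 0.6745σ and 1.2 = μ + 0.4959σ.
Subtracting: σ = (1.2 − 0.88)/(0.4959 − (-0.6745)) = 0.273.
Then μ = 0.88 − (-0.6745)·0.273 = 1.064.

μ = 1.064, σ = 0.273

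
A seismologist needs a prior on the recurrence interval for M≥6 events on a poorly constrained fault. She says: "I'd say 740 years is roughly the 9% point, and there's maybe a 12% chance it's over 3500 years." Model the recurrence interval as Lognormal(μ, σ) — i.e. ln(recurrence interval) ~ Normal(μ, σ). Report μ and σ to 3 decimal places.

μ ≈ 7.435, σ ≈ 0.618

If T ~ Lognormal(μ,σ) then ln T ~ Normal(μ,σ), so the p-quantile of ln T is μ + z_p·σ.
ln(740) = 6.607 and ln(3500) = 8.161; z_{0.09} = -1.341, z_{0.88} = 1.175.
σ = (8.161 − 6.607)/(1.175 − (-1.341)) = 0.618.
μ = 6.607 − (-1.341)·0.618 = 7.435.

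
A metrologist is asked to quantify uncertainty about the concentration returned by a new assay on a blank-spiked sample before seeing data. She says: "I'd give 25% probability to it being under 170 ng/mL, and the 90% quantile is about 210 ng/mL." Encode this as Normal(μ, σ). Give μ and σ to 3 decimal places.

The p-quantile of Normal(μ,σ) is μ + z_p·σ, with z_{0.25} = -0.6745 and z_{0.9} = 1.282.
Eliminate σ: μ = (z₂·x₁ − z₁·x₂)/(z₂ − z₁) = (1.282·170 − (-0.6745)·210)/1.956 = 183.793.
Then σ = (x₂ − x₁)/(z₂ − z₁) = (210 − 170)/1.956 = 20.449.

μ = 183.793, σ = 20.449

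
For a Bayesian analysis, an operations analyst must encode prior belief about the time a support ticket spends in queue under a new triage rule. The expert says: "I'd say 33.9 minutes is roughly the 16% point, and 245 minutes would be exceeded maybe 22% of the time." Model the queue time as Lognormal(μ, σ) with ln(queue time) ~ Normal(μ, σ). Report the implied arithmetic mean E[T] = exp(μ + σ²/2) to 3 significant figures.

If T ~ Lognormal(μ,σ) then ln T ~ Normal(μ,σ), so the p-quantile of ln T is μ + z_p·σ.
ln(33.9) = 3.523 and ln(245) = 5.501; z_{0.16} = -0.9945, z_{0.78} = 0.7722.
σ = (5.501 − 3.523)/(0.7722 − (-0.9945)) = 1.120.
μ = 3.523 − (-0.9945)·1.120 = 4.637.
E[T] = exp(μ + σ²/2) = exp(4.637 + 0.6267) = 193 minutes.

E[T] ≈ 193 minutes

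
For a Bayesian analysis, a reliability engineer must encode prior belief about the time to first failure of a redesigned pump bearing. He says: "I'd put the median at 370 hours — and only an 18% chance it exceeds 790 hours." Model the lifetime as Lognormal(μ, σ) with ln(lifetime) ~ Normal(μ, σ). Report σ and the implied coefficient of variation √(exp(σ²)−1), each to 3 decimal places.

If T ~ Lognormal(μ,σ) then ln T ~ Normal(μ,σ), so the p-quantile of ln T is μ + z_p·σ.
ln(370) = 5.914 and ln(790) = 6.672; z_{0.5} = 0, z_{0.82} = 0.9154.
σ = (6.672 − 5.914)/(0.9154 − (0)) = 0.829.
μ = 5.914 − (0)·0.829 = 5.914.
CV = √(exp(σ²)−1) = √(exp(0.6867)−1) = 0.994.

σ ≈ 0.829, CV ≈ 0.994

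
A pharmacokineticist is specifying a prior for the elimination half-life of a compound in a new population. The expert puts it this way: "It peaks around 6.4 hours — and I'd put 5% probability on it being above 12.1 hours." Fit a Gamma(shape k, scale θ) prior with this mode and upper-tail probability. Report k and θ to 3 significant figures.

Gamma(k,θ) with k>1 has mode (k−1)θ, so θ = 6.4/(k−1).
Need P(X < 12.1) = 0.95 with θ tied to k this way. Start at k = 2, θ = 6.4: P(X<12.1) ≈ 0.564.
Too low — raise k to concentrate. Iterating converges to k ≈ 7.85.
Then θ = 6.4/(7.85−1) ≈ 0.934.

k ≈ 7.85, θ ≈ 0.934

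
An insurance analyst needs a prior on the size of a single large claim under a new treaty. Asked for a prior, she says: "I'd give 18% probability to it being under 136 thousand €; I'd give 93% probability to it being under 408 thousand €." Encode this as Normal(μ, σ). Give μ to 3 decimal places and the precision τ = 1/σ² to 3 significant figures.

The p-quantile of Normal(μ,σ) is μ + z_p·σ, with z_{0.18} = -0.9154 and z_{0.93} = 1.476.
Eliminate σ: μ = (z₂·x₁ − z₁·x₂)/(z₂ − z₁) = (1.476·136 − (-0.9154)·408)/2.391 = 240.125.
Then σ = (x₂ − x₁)/(z₂ − z₁) = (408 − 136)/2.391 = 113.753.
Precision τ = 1/σ² = 1/113.8² = 7.73e-05.

μ = 240.125, τ = 7.73e-05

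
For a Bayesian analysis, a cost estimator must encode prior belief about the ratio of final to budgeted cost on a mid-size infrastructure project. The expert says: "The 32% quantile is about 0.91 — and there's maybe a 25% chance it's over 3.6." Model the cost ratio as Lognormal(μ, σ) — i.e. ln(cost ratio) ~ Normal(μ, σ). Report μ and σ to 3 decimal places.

μ ≈ 0.469, σ ≈ 1.204

If T ~ Lognormal(μ,σ) then ln T ~ Normal(μ,σ), so the p-quantile of ln T is μ + z_p·σ.
ln(0.91) = -0.09431 and ln(3.6) = 1.281; z_{0.32} = -0.4677, z_{0.75} = 0.6745.
σ = (1.281 − -0.09431)/(0.6745 − (-0.4677)) = 1.204.
μ = -0.09431 − (-0.4677)·1.204 = 0.469.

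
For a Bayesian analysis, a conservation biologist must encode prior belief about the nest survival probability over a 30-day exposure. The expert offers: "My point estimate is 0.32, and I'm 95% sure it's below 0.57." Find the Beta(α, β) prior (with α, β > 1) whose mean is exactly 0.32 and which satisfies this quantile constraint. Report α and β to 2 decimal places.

With mean 0.32 fixed, write α = 0.32s, β = 0.68s where s = α+β.
Need P(θ < 0.57) = 0.95 under Beta(0.32s, 0.68s). Normal approximation: (q−m)/√(m(1−m)/s) ≈ z_{0.95} = 1.64, so s ≈ 0.32·0.68·(1.64)²/(0.57−0.32)² = 9.4.
At s = 9.4: P(θ<0.57) ≈ 0.944. Adjusting to match 0.95 gives s ≈ 10.14.
So α = 0.32·10.14 ≈ 3.25, β = 0.68·10.14 ≈ 6.90.

α ≈ 3.25, β ≈ 6.90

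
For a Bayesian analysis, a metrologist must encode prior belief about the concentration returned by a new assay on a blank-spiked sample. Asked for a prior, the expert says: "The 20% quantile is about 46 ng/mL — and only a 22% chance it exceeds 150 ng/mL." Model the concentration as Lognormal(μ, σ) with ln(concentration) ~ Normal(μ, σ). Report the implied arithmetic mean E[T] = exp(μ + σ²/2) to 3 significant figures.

If T ~ Lognormal(μ,σ) then ln T ~ Normal(μ,σ), so the p-quantile of ln T is μ + z_p·σ.
ln(46) = 3.829 and ln(150) = 5.011; z_{0.2} = -0.8416, z_{0.78} = 0.7722.
σ = (5.011 − 3.829)/(0.7722 − (-0.8416)) = 0.732.
μ = 3.829 − (-0.8416)·0.732 = 4.445.
E[T] = exp(μ + σ²/2) = exp(4.445 + 0.2682) = 111 ng/mL.

E[T] ≈ 111 ng/mL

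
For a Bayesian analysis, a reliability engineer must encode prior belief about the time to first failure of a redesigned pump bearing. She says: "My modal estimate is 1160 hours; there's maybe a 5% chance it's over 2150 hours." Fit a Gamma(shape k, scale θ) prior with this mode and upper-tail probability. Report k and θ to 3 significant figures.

k ≈ 8.31, θ ≈ 159

Gamma(k,θ) with k>1 has mode (k−1)θ, so θ = 1160/(k−1).
Need P(X < 2150) = 0.95 with θ tied to k this way. Start at k = 2, θ = 1160: P(X<2150) ≈ 0.553.
Too low — raise k to concentrate. Iterating converges to k ≈ 8.31.
Then θ = 1160/(8.31−1) ≈ 159.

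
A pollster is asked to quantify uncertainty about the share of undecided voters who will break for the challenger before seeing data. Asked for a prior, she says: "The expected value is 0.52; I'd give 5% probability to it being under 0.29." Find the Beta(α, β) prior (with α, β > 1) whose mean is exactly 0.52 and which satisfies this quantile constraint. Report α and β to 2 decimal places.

α ≈ 6.27, β ≈ 5.79

With mean 0.52 fixed, write α = 0.52s, β = 0.48s where s = α+β.
Need P(θ < 0.29) = 0.05 under Beta(0.52s, 0.48s). Normal approximation: (q−m)/√(m(1−m)/s) ≈ z_{0.05} = -1.64, so s ≈ 0.52·0.48·(-1.64)²/(0.29−0.52)² = 12.8.
At s = 12.8: P(θ<0.29) ≈ 0.045. Adjusting to match 0.05 gives s ≈ 12.06.
So α = 0.52·12.06 ≈ 6.27, β = 0.48·12.06 ≈ 5.79.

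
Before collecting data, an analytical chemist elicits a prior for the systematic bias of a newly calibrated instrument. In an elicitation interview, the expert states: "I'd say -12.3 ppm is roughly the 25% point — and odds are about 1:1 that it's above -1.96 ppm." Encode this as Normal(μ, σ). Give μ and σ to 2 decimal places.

The p-quantile of Normal(μ,σ) is μ + z_p·σ, with z_{0.25} = -0.6745 and z_{0.5} = 0.
Eliminate σ: μ = (z₂·x₁ − z₁·x₂)/(z₂ − z₁) = (0·-12.3 − (-0.6745)·-1.96)/0.6745 = -1.96.
Then σ = (x₂ − x₁)/(z₂ − z₁) = (-1.96 − -12.3)/0.6745 = 15.33.

μ = -1.96, σ = 15.33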